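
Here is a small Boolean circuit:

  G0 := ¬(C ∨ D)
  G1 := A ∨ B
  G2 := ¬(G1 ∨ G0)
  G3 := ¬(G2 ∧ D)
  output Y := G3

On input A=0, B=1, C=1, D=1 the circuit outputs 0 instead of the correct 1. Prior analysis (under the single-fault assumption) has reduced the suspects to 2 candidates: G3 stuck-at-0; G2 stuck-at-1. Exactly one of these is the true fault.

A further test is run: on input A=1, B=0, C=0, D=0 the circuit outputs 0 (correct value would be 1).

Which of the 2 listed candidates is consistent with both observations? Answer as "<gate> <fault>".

G3 stuck-at-0

Evaluate each candidate on input A=1, B=0, C=0, D=0:
  G3 stuck-at-0: G0=1, G1=1, G2=0, G3=0 [stuck-at-0] → 0 — matches
  G2 stuck-at-1: G0=1, G1=1, G2=1 [stuck-at-1], G3=1 → 1 — eliminated
Only G3 stuck-at-0 reproduces the observed 0.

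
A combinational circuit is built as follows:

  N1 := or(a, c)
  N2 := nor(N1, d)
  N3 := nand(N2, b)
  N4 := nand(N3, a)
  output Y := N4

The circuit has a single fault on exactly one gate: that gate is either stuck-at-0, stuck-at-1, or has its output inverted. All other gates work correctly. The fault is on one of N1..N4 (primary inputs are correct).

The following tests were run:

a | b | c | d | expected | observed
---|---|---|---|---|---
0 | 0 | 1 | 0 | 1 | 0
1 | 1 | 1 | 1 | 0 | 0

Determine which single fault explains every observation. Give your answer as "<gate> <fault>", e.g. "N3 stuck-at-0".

Fault-free values for test 1 (a=0, b=0, c=1, d=0): N1=1, N2=0, N3=1, N4=1, giving Y=1. Observed 0.
Test 1: faults giving observed 0 are {N4 stuck-at-0, N4 inverted output}.
Test 2 (a=1, b=1, c=1, d=1): fault-free N1=1, N2=0, N3=1, N4=0 → 0; observed 0. Eliminates N4 inverted output.
Only N4 stuck-at-0 is consistent with every test.

N4 stuck-at-0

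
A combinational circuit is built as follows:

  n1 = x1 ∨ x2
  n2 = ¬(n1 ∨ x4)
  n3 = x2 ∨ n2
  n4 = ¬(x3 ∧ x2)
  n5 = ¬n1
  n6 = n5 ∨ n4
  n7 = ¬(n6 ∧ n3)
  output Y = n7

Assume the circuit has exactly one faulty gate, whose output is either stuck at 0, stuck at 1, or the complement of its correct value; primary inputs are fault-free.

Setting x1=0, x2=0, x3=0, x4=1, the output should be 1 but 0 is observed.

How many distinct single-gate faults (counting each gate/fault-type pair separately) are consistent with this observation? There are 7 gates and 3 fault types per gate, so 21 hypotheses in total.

6

Fault-free: n1=0, n2=0, n3=0, n4=1, n5=1, n6=1, n7=1 → 1. Observed 0.
  n1: none of the 3 fault types match ✗
  n2: stuck-at-1, inverted output ✓; others ✗
  n3: stuck-at-1, inverted output ✓; others ✗
  n4: none of the 3 fault types match ✗
  n5: none of the 3 fault types match ✗
  n6: none of the 3 fault types match ✗
  n7: stuck-at-0, inverted output ✓; others ✗
Consistent faults: {n2 stuck-at-1, n2 inverted output, n3 stuck-at-1, n3 inverted output, n7 stuck-at-0, n7 inverted output} — 6 in all.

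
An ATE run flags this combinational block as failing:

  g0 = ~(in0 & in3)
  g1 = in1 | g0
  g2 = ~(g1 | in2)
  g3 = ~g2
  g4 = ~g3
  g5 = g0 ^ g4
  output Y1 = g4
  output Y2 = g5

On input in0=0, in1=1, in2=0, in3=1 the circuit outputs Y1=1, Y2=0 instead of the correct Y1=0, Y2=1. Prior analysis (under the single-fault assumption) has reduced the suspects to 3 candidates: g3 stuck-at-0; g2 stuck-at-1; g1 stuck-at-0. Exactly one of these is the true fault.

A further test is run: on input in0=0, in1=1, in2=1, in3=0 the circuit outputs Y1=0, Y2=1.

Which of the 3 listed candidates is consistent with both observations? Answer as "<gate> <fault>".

g1 stuck-at-0

Evaluate each candidate on input in0=0, in1=1, in2=1, in3=0:
  g3 stuck-at-0: g0=1, g1=1, g2=0, g3=0 [stuck-at-0], g4=1, g5=0 → Y1=1, Y2=0 — eliminated
  g2 stuck-at-1: g0=1, g1=1, g2=1 [stuck-at-1], g3=0, g4=1, g5=0 → Y1=1, Y2=0 — eliminated
  g1 stuck-at-0: g0=1, g1=0 [stuck-at-0], g2=0, g3=1, g4=0, g5=1 → Y1=0, Y2=1 — matches
Only g1 stuck-at-0 reproduces the observed Y1=0, Y2=1.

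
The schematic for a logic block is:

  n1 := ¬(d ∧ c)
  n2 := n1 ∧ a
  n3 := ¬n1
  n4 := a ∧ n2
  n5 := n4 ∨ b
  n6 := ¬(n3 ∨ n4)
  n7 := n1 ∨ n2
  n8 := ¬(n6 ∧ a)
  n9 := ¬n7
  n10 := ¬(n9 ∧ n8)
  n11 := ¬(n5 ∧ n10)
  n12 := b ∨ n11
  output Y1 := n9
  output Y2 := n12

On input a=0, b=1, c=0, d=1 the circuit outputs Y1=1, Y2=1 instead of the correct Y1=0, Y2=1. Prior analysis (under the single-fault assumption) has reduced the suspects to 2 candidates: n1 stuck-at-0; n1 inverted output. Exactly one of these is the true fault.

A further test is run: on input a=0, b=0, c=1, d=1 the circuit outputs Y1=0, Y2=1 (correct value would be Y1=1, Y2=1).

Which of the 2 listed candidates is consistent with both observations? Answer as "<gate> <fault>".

Evaluate each candidate on input a=0, b=0, c=1, d=1:
  n1 stuck-at-0: n1=0 [stuck-at-0], n2=0, n3=1, n4=0, n5=0, n6=0, n7=0, n8=1, n9=1, n10=0, n11=1, n12=1 → Y1=1, Y2=1 — eliminated
  n1 inverted output: n1=1 [inverted output], n2=0, n3=0, n4=0, n5=0, n6=1, n7=1, n8=1, n9=0, n10=1, n11=1, n12=1 → Y1=0, Y2=1 — matches
Only n1 inverted output reproduces the observed Y1=0, Y2=1.

n1 inverted output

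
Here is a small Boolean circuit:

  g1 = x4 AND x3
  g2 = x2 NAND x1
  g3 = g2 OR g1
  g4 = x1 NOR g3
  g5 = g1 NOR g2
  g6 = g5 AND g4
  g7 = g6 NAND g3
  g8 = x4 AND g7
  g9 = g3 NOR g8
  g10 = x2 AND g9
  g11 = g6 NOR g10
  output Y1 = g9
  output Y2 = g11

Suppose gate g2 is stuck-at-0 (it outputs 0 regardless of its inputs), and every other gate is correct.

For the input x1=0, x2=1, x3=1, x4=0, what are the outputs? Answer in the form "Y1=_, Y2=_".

Propagate with g2 forced: g1=0, g2=0 [stuck-at-0], g3=0, g4=1, g5=1, g6=1, g7=1, g8=0, g9=1, g10=1, g11=0.
So the outputs are Y1=1, Y2=0. (Without the fault they would be Y1=0, Y2=1.)

Y1=1, Y2=0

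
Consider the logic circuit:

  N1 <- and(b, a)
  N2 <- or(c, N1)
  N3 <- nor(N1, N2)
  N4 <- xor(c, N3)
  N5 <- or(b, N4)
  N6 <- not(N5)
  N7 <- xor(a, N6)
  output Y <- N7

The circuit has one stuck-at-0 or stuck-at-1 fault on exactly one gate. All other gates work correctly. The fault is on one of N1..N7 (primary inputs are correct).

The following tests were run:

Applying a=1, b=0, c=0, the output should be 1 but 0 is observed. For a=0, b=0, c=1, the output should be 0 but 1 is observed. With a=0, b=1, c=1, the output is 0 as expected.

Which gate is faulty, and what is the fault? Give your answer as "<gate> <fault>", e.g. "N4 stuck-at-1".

N4 stuck-at-0

Fault-free values for test 1 (a=1, b=0, c=0): N1=0, N2=0, N3=1, N4=1, N5=1, N6=0, N7=1, giving Y=1. Observed 0.
Test 1: faults giving observed 0 are {N1 stuck-at-1, N2 stuck-at-1, N3 stuck-at-0, N4 stuck-at-0, N5 stuck-at-0, N6 stuck-at-1, N7 stuck-at-0}.
Test 2 (a=0, b=0, c=1): fault-free N1=0, N2=1, N3=0, N4=1, N5=1, N6=0, N7=0 → 0; observed 1. Eliminates N1 stuck-at-1, N2 stuck-at-1, N3 stuck-at-0, N7 stuck-at-0.
Test 3 (a=0, b=1, c=1): fault-free N1=0, N2=1, N3=0, N4=1, N5=1, N6=0, N7=0 → 0; observed 0. Eliminates N5 stuck-at-0, N6 stuck-at-1.
Only N4 stuck-at-0 is consistent with every test.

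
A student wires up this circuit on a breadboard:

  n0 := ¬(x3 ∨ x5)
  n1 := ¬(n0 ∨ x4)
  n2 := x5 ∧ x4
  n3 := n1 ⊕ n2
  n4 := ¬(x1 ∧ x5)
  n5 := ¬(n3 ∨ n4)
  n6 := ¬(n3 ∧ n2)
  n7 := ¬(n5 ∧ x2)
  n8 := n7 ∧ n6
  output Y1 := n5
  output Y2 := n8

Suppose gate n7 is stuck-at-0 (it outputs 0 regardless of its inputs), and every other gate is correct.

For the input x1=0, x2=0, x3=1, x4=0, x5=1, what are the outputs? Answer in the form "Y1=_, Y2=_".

Propagate with n7 forced: n0=0, n1=1, n2=0, n3=1, n4=1, n5=0, n6=1, n7=0 [stuck-at-0], n8=0.
So the outputs are Y1=0, Y2=0. (Without the fault they would be Y1=0, Y2=1.)

Y1=0, Y2=0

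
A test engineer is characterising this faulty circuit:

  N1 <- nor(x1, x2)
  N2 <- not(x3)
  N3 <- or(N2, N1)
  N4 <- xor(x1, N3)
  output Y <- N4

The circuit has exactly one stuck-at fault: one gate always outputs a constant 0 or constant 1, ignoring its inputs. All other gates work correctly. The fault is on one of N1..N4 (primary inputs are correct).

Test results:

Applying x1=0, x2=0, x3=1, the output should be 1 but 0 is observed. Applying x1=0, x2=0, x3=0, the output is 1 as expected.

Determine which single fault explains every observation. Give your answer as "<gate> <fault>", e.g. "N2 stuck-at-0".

N1 stuck-at-0

Fault-free values for test 1 (x1=0, x2=0, x3=1): N1=1, N2=0, N3=1, N4=1, giving Y=1. Observed 0.
Test 1: faults giving observed 0 are {N1 stuck-at-0, N3 stuck-at-0, N4 stuck-at-0}.
Test 2 (x1=0, x2=0, x3=0): fault-free N1=1, N2=1, N3=1, N4=1 → 1; observed 1. Eliminates N3 stuck-at-0, N4 stuck-at-0.
Only N1 stuck-at-0 is consistent with every test.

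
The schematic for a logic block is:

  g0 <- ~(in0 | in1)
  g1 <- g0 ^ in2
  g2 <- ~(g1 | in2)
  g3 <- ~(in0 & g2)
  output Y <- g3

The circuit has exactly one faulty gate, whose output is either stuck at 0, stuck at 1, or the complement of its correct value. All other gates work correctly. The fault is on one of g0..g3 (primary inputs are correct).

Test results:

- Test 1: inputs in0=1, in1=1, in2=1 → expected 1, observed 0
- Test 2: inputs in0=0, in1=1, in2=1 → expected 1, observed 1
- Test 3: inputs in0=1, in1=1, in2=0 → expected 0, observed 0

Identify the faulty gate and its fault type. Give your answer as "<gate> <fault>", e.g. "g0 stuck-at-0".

g2 stuck-at-1

Fault-free values for test 1 (in0=1, in1=1, in2=1): g0=0, g1=1, g2=0, g3=1, giving Y=1. Observed 0.
Test 1: faults giving observed 0 are {g2 stuck-at-1, g2 inverted output, g3 stuck-at-0, g3 inverted output}.
Test 2 (in0=0, in1=1, in2=1): fault-free g0=0, g1=1, g2=0, g3=1 → 1; observed 1. Eliminates g3 stuck-at-0, g3 inverted output.
Test 3 (in0=1, in1=1, in2=0): fault-free g0=0, g1=0, g2=1, g3=0 → 0; observed 0. Eliminates g2 inverted output.
Only g2 stuck-at-1 is consistent with every test.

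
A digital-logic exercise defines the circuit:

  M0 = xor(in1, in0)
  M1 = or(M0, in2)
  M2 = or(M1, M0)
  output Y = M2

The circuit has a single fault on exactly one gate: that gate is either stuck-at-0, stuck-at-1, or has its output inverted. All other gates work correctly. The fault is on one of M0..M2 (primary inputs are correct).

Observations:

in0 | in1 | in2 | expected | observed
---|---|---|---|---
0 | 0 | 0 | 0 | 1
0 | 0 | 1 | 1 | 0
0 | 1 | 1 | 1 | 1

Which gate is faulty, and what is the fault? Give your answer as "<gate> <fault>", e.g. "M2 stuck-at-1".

M1 inverted output

Fault-free values for test 1 (in0=0, in1=0, in2=0): M0=0, M1=0, M2=0, giving Y=0. Observed 1.
Test 1: faults giving observed 1 are {M0 stuck-at-1, M0 inverted output, M1 stuck-at-1, M1 inverted output, M2 stuck-at-1, M2 inverted output}.
Test 2 (in0=0, in1=0, in2=1): fault-free M0=0, M1=1, M2=1 → 1; observed 0. Eliminates M0 stuck-at-1, M0 inverted output, M1 stuck-at-1, M2 stuck-at-1.
Test 3 (in0=0, in1=1, in2=1): fault-free M0=1, M1=1, M2=1 → 1; observed 1. Eliminates M2 inverted output.
Only M1 inverted output is consistent with every test.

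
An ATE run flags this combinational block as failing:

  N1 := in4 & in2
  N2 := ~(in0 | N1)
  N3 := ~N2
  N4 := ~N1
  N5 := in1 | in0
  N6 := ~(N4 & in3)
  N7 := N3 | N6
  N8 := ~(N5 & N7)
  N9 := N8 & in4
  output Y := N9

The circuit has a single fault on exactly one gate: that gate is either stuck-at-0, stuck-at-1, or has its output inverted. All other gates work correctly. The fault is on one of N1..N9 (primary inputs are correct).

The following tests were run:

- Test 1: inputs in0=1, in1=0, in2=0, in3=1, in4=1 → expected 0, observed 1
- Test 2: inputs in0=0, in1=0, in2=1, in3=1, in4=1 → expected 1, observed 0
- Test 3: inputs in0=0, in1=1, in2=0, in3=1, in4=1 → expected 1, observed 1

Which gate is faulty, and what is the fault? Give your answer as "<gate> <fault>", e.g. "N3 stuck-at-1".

N5 inverted output

Fault-free values for test 1 (in0=1, in1=0, in2=0, in3=1, in4=1): N1=0, N2=0, N3=1, N4=1, N5=1, N6=0, N7=1, N8=0, N9=0, giving Y=0. Observed 1.
Test 1: faults giving observed 1 are {N2 stuck-at-1, N2 inverted output, N3 stuck-at-0, N3 inverted output, N5 stuck-at-0, N5 inverted output, N7 stuck-at-0, N7 inverted output, N8 stuck-at-1, N8 inverted output, N9 stuck-at-1, N9 inverted output}.
Test 2 (in0=0, in1=0, in2=1, in3=1, in4=1): fault-free N1=1, N2=0, N3=1, N4=0, N5=0, N6=1, N7=1, N8=1, N9=1 → 1; observed 0. Eliminates N2 stuck-at-1, N2 inverted output, N3 stuck-at-0, N3 inverted output, N5 stuck-at-0, N7 stuck-at-0, N7 inverted output, N8 stuck-at-1, N9 stuck-at-1.
Test 3 (in0=0, in1=1, in2=0, in3=1, in4=1): fault-free N1=0, N2=1, N3=0, N4=1, N5=1, N6=0, N7=0, N8=1, N9=1 → 1; observed 1. Eliminates N8 inverted output, N9 inverted output.
Only N5 inverted output is consistent with every test.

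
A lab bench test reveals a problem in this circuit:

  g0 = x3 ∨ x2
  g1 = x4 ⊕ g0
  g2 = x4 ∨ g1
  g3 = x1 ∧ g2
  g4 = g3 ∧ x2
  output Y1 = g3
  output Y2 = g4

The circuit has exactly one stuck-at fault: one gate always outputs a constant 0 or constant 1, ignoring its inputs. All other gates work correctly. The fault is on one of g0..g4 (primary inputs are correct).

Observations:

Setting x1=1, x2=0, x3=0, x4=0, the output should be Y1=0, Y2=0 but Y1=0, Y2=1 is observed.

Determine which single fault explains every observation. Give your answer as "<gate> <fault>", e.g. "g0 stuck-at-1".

g4 stuck-at-1

Fault-free values for test 1 (x1=1, x2=0, x3=0, x4=0): g0=0, g1=0, g2=0, g3=0, g4=0, giving Y1=0, Y2=0. Observed Y1=0, Y2=1.
Test 1: faults giving observed Y1=0, Y2=1 are {g4 stuck-at-1}.
Only g4 stuck-at-1 is consistent with every test.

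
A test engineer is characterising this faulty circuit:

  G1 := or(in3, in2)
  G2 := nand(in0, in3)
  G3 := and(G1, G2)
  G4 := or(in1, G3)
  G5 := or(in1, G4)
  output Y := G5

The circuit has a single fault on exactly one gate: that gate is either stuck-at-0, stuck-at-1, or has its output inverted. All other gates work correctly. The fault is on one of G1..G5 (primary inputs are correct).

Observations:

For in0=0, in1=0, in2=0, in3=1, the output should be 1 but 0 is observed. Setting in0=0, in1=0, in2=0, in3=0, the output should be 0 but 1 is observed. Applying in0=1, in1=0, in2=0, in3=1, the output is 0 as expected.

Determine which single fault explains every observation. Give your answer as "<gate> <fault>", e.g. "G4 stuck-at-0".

G1 inverted output

Fault-free values for test 1 (in0=0, in1=0, in2=0, in3=1): G1=1, G2=1, G3=1, G4=1, G5=1, giving Y=1. Observed 0.
Test 1: faults giving observed 0 are {G1 stuck-at-0, G1 inverted output, G2 stuck-at-0, G2 inverted output, G3 stuck-at-0, G3 inverted output, G4 stuck-at-0, G4 inverted output, G5 stuck-at-0, G5 inverted output}.
Test 2 (in0=0, in1=0, in2=0, in3=0): fault-free G1=0, G2=1, G3=0, G4=0, G5=0 → 0; observed 1. Eliminates G1 stuck-at-0, G2 stuck-at-0, G2 inverted output, G3 stuck-at-0, G4 stuck-at-0, G5 stuck-at-0.
Test 3 (in0=1, in1=0, in2=0, in3=1): fault-free G1=1, G2=0, G3=0, G4=0, G5=0 → 0; observed 0. Eliminates G3 inverted output, G4 inverted output, G5 inverted output.
Only G1 inverted output is consistent with every test.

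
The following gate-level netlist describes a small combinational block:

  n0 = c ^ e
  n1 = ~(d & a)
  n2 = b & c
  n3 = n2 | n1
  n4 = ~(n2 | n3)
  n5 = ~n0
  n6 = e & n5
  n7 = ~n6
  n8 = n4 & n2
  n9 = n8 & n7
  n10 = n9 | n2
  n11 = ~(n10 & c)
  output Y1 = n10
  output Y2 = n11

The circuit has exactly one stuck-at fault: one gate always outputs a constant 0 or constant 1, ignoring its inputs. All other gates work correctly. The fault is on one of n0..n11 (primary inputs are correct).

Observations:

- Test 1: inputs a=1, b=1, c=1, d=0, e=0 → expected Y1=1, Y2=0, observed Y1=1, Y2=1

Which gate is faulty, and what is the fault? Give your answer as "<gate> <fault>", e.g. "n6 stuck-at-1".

Fault-free values for test 1 (a=1, b=1, c=1, d=0, e=0): n0=1, n1=1, n2=1, n3=1, n4=0, n5=0, n6=0, n7=1, n8=0, n9=0, n10=1, n11=0, giving Y1=1, Y2=0. Observed Y1=1, Y2=1.
Test 1: faults giving observed Y1=1, Y2=1 are {n11 stuck-at-1}.
Only n11 stuck-at-1 is consistent with every test.

n11 stuck-at-1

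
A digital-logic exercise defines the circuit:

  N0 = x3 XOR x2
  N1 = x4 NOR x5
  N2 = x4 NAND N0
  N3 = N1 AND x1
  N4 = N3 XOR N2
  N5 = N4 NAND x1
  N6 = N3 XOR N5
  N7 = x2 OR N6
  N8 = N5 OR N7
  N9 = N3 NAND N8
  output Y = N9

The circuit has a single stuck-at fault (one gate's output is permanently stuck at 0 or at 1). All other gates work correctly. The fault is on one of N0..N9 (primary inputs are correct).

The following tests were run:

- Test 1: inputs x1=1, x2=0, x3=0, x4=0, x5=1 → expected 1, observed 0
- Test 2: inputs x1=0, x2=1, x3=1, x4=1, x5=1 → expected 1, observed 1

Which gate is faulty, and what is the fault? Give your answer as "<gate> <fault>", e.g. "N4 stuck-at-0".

Fault-free values for test 1 (x1=1, x2=0, x3=0, x4=0, x5=1): N0=0, N1=0, N2=1, N3=0, N4=1, N5=0, N6=0, N7=0, N8=0, N9=1, giving Y=1. Observed 0.
Test 1: faults giving observed 0 are {N1 stuck-at-1, N3 stuck-at-1, N9 stuck-at-0}.
Test 2 (x1=0, x2=1, x3=1, x4=1, x5=1): fault-free N0=0, N1=0, N2=1, N3=0, N4=1, N5=1, N6=1, N7=1, N8=1, N9=1 → 1; observed 1. Eliminates N3 stuck-at-1, N9 stuck-at-0.
Only N1 stuck-at-1 is consistent with every test.

N1 stuck-at-1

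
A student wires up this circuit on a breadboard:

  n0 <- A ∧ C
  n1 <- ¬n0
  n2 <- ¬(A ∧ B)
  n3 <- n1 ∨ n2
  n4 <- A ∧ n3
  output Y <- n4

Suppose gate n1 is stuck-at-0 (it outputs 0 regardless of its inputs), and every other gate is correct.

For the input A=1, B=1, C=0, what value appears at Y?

0

Propagate with n1 forced: n0=0, n1=0 [stuck-at-0], n2=0, n3=0, n4=0.
So Y = 0. (Without the fault it would be 1.)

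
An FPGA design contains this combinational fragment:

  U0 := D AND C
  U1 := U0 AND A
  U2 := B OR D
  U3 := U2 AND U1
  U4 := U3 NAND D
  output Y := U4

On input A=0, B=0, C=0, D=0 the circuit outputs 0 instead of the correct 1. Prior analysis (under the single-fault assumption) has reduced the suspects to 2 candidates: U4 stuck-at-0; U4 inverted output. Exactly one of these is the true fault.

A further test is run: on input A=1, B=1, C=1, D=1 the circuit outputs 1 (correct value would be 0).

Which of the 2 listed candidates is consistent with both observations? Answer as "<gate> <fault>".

Evaluate each candidate on input A=1, B=1, C=1, D=1:
  U4 stuck-at-0: U0=1, U1=1, U2=1, U3=1, U4=0 [stuck-at-0] → 0 — eliminated
  U4 inverted output: U0=1, U1=1, U2=1, U3=1, U4=1 [inverted output] → 1 — matches
Only U4 inverted output reproduces the observed 1.

U4 inverted output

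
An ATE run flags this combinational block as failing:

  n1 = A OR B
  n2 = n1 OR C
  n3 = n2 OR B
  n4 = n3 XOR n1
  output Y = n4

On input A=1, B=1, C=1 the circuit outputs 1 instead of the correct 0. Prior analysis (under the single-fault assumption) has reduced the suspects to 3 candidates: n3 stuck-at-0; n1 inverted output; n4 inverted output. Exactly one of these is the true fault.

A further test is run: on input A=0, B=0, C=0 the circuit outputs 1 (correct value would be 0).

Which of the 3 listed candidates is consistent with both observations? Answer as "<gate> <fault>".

n4 inverted output

Evaluate each candidate on input A=0, B=0, C=0:
  n3 stuck-at-0: n1=0, n2=0, n3=0 [stuck-at-0], n4=0 → 0 — eliminated
  n1 inverted output: n1=1 [inverted output], n2=1, n3=1, n4=0 → 0 — eliminated
  n4 inverted output: n1=0, n2=0, n3=0, n4=1 [inverted output] → 1 — matches
Only n4 inverted output reproduces the observed 1.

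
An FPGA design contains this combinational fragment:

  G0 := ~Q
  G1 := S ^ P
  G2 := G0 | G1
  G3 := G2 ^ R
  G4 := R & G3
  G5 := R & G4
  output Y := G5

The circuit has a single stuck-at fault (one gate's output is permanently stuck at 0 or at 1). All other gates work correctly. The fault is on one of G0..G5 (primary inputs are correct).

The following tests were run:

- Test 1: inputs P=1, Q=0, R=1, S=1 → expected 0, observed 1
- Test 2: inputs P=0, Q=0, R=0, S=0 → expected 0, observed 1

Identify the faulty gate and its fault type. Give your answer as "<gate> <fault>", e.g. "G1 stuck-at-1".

G5 stuck-at-1

Fault-free values for test 1 (P=1, Q=0, R=1, S=1): G0=1, G1=0, G2=1, G3=0, G4=0, G5=0, giving Y=0. Observed 1.
Test 1: faults giving observed 1 are {G0 stuck-at-0, G2 stuck-at-0, G3 stuck-at-1, G4 stuck-at-1, G5 stuck-at-1}.
Test 2 (P=0, Q=0, R=0, S=0): fault-free G0=1, G1=0, G2=1, G3=1, G4=0, G5=0 → 0; observed 1. Eliminates G0 stuck-at-0, G2 stuck-at-0, G3 stuck-at-1, G4 stuck-at-1.
Only G5 stuck-at-1 is consistent with every test.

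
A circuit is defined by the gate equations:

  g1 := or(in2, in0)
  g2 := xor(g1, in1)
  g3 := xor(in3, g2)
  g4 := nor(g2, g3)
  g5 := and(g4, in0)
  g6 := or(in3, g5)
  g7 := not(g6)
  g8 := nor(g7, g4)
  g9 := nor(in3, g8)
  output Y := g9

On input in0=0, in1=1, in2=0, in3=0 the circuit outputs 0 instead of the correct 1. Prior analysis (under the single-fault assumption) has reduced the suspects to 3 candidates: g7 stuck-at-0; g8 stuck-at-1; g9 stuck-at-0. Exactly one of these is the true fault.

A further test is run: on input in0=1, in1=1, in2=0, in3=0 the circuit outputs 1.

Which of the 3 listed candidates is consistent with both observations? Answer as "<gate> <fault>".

g7 stuck-at-0

Evaluate each candidate on input in0=1, in1=1, in2=0, in3=0:
  g7 stuck-at-0: g1=1, g2=0, g3=0, g4=1, g5=1, g6=1, g7=0 [stuck-at-0], g8=0, g9=1 → 1 — matches
  g8 stuck-at-1: g1=1, g2=0, g3=0, g4=1, g5=1, g6=1, g7=0, g8=1 [stuck-at-1], g9=0 → 0 — eliminated
  g9 stuck-at-0: g1=1, g2=0, g3=0, g4=1, g5=1, g6=1, g7=0, g8=0, g9=0 [stuck-at-0] → 0 — eliminated
Only g7 stuck-at-0 reproduces the observed 1.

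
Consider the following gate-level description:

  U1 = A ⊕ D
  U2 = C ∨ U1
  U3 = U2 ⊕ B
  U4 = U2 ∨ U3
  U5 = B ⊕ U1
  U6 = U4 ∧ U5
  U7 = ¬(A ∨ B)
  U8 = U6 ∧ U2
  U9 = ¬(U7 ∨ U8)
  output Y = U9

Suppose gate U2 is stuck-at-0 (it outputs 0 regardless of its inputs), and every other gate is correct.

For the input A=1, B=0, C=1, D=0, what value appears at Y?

Propagate with U2 forced: U1=1, U2=0 [stuck-at-0], U3=0, U4=0, U5=1, U6=0, U7=0, U8=0, U9=1.
So Y = 1. (Without the fault it would be 0.)

1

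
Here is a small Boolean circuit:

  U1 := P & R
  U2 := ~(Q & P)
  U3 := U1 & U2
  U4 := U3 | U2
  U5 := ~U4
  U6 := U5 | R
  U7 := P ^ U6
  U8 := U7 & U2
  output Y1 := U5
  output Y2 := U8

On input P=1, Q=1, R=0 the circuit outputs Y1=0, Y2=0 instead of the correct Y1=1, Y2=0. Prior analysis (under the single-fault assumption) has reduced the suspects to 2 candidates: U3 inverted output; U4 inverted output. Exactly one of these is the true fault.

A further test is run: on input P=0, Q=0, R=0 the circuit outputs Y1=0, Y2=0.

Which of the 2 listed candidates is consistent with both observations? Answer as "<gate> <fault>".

Evaluate each candidate on input P=0, Q=0, R=0:
  U3 inverted output: U1=0, U2=1, U3=1 [inverted output], U4=1, U5=0, U6=0, U7=0, U8=0 → Y1=0, Y2=0 — matches
  U4 inverted output: U1=0, U2=1, U3=0, U4=0 [inverted output], U5=1, U6=1, U7=1, U8=1 → Y1=1, Y2=1 — eliminated
Only U3 inverted output reproduces the observed Y1=0, Y2=0.

U3 inverted output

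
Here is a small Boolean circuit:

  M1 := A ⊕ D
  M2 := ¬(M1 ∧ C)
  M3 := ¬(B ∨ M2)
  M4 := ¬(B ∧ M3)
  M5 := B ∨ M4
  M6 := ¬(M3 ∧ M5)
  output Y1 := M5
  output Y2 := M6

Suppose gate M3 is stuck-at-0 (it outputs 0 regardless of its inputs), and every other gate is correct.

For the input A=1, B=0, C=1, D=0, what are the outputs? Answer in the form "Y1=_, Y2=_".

Propagate with M3 forced: M1=1, M2=0, M3=0 [stuck-at-0], M4=1, M5=1, M6=1.
So the outputs are Y1=1, Y2=1. (Without the fault they would be Y1=1, Y2=0.)

Y1=1, Y2=1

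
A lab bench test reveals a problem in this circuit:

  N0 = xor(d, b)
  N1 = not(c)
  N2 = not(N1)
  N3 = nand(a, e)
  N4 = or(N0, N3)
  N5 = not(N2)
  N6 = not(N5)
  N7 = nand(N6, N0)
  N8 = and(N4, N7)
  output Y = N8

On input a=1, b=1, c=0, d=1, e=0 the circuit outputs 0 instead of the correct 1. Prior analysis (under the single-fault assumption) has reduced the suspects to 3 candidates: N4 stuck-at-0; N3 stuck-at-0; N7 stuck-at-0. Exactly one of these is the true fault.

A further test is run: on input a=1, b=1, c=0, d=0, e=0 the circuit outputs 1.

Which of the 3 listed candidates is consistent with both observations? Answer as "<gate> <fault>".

N3 stuck-at-0

Evaluate each candidate on input a=1, b=1, c=0, d=0, e=0:
  N4 stuck-at-0: N0=1, N1=1, N2=0, N3=1, N4=0 [stuck-at-0], N5=1, N6=0, N7=1, N8=0 → 0 — eliminated
  N3 stuck-at-0: N0=1, N1=1, N2=0, N3=0 [stuck-at-0], N4=1, N5=1, N6=0, N7=1, N8=1 → 1 — matches
  N7 stuck-at-0: N0=1, N1=1, N2=0, N3=1, N4=1, N5=1, N6=0, N7=0 [stuck-at-0], N8=0 → 0 — eliminated
Only N3 stuck-at-0 reproduces the observed 1.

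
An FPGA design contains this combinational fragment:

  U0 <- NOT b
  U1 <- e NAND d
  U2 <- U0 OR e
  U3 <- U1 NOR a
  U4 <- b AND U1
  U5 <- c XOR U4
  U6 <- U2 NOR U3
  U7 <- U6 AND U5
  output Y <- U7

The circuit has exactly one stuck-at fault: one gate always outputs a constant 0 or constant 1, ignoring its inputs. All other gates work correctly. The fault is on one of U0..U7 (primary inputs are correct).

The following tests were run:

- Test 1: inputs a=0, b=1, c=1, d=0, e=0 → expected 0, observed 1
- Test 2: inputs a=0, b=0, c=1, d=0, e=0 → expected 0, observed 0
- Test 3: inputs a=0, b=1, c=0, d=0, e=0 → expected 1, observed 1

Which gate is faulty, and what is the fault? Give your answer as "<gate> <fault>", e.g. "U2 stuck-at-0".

Fault-free values for test 1 (a=0, b=1, c=1, d=0, e=0): U0=0, U1=1, U2=0, U3=0, U4=1, U5=0, U6=1, U7=0, giving Y=0. Observed 1.
Test 1: faults giving observed 1 are {U4 stuck-at-0, U5 stuck-at-1, U7 stuck-at-1}.
Test 2 (a=0, b=0, c=1, d=0, e=0): fault-free U0=1, U1=1, U2=1, U3=0, U4=0, U5=1, U6=0, U7=0 → 0; observed 0. Eliminates U7 stuck-at-1.
Test 3 (a=0, b=1, c=0, d=0, e=0): fault-free U0=0, U1=1, U2=0, U3=0, U4=1, U5=1, U6=1, U7=1 → 1; observed 1. Eliminates U4 stuck-at-0.
Only U5 stuck-at-1 is consistent with every test.

U5 stuck-at-1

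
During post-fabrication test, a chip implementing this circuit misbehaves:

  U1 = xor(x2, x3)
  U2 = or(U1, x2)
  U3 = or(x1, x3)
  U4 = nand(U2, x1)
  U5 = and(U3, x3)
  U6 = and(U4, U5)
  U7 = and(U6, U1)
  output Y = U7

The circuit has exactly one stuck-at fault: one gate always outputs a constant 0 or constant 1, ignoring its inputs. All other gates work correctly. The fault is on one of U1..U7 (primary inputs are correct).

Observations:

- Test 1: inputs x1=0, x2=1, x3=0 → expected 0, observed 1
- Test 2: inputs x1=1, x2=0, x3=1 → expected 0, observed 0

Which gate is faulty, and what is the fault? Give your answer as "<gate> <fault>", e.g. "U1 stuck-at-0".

U5 stuck-at-1

Fault-free values for test 1 (x1=0, x2=1, x3=0): U1=1, U2=1, U3=0, U4=1, U5=0, U6=0, U7=0, giving Y=0. Observed 1.
Test 1: faults giving observed 1 are {U5 stuck-at-1, U6 stuck-at-1, U7 stuck-at-1}.
Test 2 (x1=1, x2=0, x3=1): fault-free U1=1, U2=1, U3=1, U4=0, U5=1, U6=0, U7=0 → 0; observed 0. Eliminates U6 stuck-at-1, U7 stuck-at-1.
Only U5 stuck-at-1 is consistent with every test.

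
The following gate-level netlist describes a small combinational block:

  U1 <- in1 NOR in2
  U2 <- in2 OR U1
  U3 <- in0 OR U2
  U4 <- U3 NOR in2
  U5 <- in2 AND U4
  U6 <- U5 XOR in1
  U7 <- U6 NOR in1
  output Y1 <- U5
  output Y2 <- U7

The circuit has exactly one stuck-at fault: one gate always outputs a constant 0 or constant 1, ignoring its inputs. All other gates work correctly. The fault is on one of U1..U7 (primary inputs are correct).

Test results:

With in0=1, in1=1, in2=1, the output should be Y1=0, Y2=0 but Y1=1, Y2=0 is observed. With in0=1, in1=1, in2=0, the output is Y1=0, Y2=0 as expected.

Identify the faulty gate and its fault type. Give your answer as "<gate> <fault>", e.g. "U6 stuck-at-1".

Fault-free values for test 1 (in0=1, in1=1, in2=1): U1=0, U2=1, U3=1, U4=0, U5=0, U6=1, U7=0, giving Y1=0, Y2=0. Observed Y1=1, Y2=0.
Test 1: faults giving observed Y1=1, Y2=0 are {U4 stuck-at-1, U5 stuck-at-1}.
Test 2 (in0=1, in1=1, in2=0): fault-free U1=0, U2=0, U3=1, U4=0, U5=0, U6=1, U7=0 → Y1=0, Y2=0; observed Y1=0, Y2=0. Eliminates U5 stuck-at-1.
Only U4 stuck-at-1 is consistent with every test.

U4 stuck-at-1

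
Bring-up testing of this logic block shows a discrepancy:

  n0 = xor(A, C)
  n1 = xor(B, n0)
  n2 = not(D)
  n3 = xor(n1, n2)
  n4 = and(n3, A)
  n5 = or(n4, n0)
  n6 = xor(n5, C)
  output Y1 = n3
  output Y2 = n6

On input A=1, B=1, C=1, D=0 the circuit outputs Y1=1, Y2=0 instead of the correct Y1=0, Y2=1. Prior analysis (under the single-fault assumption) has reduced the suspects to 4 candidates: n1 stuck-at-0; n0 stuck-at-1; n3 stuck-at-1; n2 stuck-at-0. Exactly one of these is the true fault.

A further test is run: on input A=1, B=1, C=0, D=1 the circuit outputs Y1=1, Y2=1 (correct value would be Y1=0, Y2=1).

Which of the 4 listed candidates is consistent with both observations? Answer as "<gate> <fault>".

n3 stuck-at-1

Evaluate each candidate on input A=1, B=1, C=0, D=1:
  n1 stuck-at-0: n0=1, n1=0 [stuck-at-0], n2=0, n3=0, n4=0, n5=1, n6=1 → Y1=0, Y2=1 — eliminated
  n0 stuck-at-1: n0=1 [stuck-at-1], n1=0, n2=0, n3=0, n4=0, n5=1, n6=1 → Y1=0, Y2=1 — eliminated
  n3 stuck-at-1: n0=1, n1=0, n2=0, n3=1 [stuck-at-1], n4=1, n5=1, n6=1 → Y1=1, Y2=1 — matches
  n2 stuck-at-0: n0=1, n1=0, n2=0 [stuck-at-0], n3=0, n4=0, n5=1, n6=1 → Y1=0, Y2=1 — eliminated
Only n3 stuck-at-1 reproduces the observed Y1=1, Y2=1.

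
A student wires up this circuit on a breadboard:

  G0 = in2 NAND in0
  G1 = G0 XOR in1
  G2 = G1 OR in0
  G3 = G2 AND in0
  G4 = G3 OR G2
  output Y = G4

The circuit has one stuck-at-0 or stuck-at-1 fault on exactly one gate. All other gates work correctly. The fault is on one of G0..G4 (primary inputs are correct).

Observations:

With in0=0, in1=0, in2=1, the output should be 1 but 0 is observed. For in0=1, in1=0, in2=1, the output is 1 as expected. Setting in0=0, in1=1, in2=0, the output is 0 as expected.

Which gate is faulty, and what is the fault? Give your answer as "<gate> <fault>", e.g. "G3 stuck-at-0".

Fault-free values for test 1 (in0=0, in1=0, in2=1): G0=1, G1=1, G2=1, G3=0, G4=1, giving Y=1. Observed 0.
Test 1: faults giving observed 0 are {G0 stuck-at-0, G1 stuck-at-0, G2 stuck-at-0, G4 stuck-at-0}.
Test 2 (in0=1, in1=0, in2=1): fault-free G0=0, G1=0, G2=1, G3=1, G4=1 → 1; observed 1. Eliminates G2 stuck-at-0, G4 stuck-at-0.
Test 3 (in0=0, in1=1, in2=0): fault-free G0=1, G1=0, G2=0, G3=0, G4=0 → 0; observed 0. Eliminates G0 stuck-at-0.
Only G1 stuck-at-0 is consistent with every test.

G1 stuck-at-0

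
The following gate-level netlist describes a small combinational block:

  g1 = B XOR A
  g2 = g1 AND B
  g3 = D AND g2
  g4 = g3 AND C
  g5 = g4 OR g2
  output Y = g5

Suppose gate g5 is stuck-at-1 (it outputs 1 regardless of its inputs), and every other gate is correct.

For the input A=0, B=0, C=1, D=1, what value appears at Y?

1

Propagate with g5 forced: g1=0, g2=0, g3=0, g4=0, g5=1 [stuck-at-1].
So Y = 1. (Without the fault it would be 0.)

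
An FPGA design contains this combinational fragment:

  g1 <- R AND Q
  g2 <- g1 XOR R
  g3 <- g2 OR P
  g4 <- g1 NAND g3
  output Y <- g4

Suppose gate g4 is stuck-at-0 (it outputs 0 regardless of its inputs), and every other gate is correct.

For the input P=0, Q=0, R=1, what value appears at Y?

Propagate with g4 forced: g1=0, g2=1, g3=1, g4=0 [stuck-at-0].
So Y = 0. (Without the fault it would be 1.)

0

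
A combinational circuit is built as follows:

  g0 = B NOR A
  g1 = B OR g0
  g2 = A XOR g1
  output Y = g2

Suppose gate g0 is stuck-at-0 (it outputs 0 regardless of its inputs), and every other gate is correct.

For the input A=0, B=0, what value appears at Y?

Propagate with g0 forced: g0=0 [stuck-at-0], g1=0, g2=0.
So Y = 0. (Without the fault it would be 1.)

0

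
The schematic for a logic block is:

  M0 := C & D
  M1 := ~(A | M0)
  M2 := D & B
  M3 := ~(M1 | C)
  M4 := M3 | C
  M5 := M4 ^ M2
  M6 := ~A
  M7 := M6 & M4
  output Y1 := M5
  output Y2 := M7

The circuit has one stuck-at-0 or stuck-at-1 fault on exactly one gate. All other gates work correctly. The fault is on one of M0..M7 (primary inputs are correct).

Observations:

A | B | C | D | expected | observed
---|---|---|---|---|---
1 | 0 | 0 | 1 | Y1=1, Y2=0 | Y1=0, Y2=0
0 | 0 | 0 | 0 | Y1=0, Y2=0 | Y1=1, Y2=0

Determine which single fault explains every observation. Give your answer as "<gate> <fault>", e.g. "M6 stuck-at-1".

Fault-free values for test 1 (A=1, B=0, C=0, D=1): M0=0, M1=0, M2=0, M3=1, M4=1, M5=1, M6=0, M7=0, giving Y1=1, Y2=0. Observed Y1=0, Y2=0.
Test 1: faults giving observed Y1=0, Y2=0 are {M1 stuck-at-1, M2 stuck-at-1, M3 stuck-at-0, M4 stuck-at-0, M5 stuck-at-0}.
Test 2 (A=0, B=0, C=0, D=0): fault-free M0=0, M1=1, M2=0, M3=0, M4=0, M5=0, M6=1, M7=0 → Y1=0, Y2=0; observed Y1=1, Y2=0. Eliminates M1 stuck-at-1, M3 stuck-at-0, M4 stuck-at-0, M5 stuck-at-0.
Only M2 stuck-at-1 is consistent with every test.

M2 stuck-at-1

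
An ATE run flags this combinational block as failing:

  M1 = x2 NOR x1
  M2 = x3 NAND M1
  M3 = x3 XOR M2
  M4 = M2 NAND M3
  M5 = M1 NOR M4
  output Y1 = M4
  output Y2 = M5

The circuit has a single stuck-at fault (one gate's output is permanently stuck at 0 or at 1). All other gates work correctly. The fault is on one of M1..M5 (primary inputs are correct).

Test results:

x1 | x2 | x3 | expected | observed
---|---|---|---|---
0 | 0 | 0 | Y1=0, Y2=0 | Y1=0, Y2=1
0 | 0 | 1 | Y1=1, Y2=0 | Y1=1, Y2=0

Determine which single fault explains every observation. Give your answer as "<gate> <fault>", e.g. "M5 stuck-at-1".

Fault-free values for test 1 (x1=0, x2=0, x3=0): M1=1, M2=1, M3=1, M4=0, M5=0, giving Y1=0, Y2=0. Observed Y1=0, Y2=1.
Test 1: faults giving observed Y1=0, Y2=1 are {M1 stuck-at-0, M5 stuck-at-1}.
Test 2 (x1=0, x2=0, x3=1): fault-free M1=1, M2=0, M3=1, M4=1, M5=0 → Y1=1, Y2=0; observed Y1=1, Y2=0. Eliminates M5 stuck-at-1.
Only M1 stuck-at-0 is consistent with every test.

M1 stuck-at-0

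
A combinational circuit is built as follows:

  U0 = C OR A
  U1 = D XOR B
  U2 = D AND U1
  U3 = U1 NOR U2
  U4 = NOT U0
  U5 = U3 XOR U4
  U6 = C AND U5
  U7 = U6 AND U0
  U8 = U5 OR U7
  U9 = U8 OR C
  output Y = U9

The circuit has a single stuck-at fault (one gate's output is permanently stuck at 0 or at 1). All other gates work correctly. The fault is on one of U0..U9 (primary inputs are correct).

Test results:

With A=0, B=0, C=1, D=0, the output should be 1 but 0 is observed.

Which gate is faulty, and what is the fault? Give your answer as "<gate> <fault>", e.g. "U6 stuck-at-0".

Fault-free values for test 1 (A=0, B=0, C=1, D=0): U0=1, U1=0, U2=0, U3=1, U4=0, U5=1, U6=1, U7=1, U8=1, U9=1, giving Y=1. Observed 0.
Test 1: faults giving observed 0 are {U9 stuck-at-0}.
Only U9 stuck-at-0 is consistent with every test.

U9 stuck-at-0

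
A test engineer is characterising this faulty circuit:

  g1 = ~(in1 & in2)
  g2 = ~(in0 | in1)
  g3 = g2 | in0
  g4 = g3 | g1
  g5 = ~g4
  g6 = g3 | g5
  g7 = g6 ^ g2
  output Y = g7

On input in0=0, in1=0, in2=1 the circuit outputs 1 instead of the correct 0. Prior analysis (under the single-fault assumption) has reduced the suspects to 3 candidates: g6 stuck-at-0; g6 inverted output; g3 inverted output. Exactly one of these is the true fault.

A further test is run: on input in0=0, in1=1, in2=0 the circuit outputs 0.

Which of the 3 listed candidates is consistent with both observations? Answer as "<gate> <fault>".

g6 stuck-at-0

Evaluate each candidate on input in0=0, in1=1, in2=0:
  g6 stuck-at-0: g1=1, g2=0, g3=0, g4=1, g5=0, g6=0 [stuck-at-0], g7=0 → 0 — matches
  g6 inverted output: g1=1, g2=0, g3=0, g4=1, g5=0, g6=1 [inverted output], g7=1 → 1 — eliminated
  g3 inverted output: g1=1, g2=0, g3=1 [inverted output], g4=1, g5=0, g6=1, g7=1 → 1 — eliminated
Only g6 stuck-at-0 reproduces the observed 0.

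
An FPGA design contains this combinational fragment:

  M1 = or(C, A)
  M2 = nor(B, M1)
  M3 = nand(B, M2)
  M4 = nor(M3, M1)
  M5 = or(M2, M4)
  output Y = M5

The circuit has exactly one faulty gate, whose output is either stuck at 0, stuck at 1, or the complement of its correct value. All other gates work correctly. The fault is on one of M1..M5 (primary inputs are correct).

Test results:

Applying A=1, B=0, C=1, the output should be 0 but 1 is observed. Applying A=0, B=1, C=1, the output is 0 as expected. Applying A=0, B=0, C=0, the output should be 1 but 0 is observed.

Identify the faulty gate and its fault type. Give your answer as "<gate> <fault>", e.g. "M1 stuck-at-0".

M1 inverted output

Fault-free values for test 1 (A=1, B=0, C=1): M1=1, M2=0, M3=1, M4=0, M5=0, giving Y=0. Observed 1.
Test 1: faults giving observed 1 are {M1 stuck-at-0, M1 inverted output, M2 stuck-at-1, M2 inverted output, M4 stuck-at-1, M4 inverted output, M5 stuck-at-1, M5 inverted output}.
Test 2 (A=0, B=1, C=1): fault-free M1=1, M2=0, M3=1, M4=0, M5=0 → 0; observed 0. Eliminates M2 stuck-at-1, M2 inverted output, M4 stuck-at-1, M4 inverted output, M5 stuck-at-1, M5 inverted output.
Test 3 (A=0, B=0, C=0): fault-free M1=0, M2=1, M3=1, M4=0, M5=1 → 1; observed 0. Eliminates M1 stuck-at-0.
Only M1 inverted output is consistent with every test.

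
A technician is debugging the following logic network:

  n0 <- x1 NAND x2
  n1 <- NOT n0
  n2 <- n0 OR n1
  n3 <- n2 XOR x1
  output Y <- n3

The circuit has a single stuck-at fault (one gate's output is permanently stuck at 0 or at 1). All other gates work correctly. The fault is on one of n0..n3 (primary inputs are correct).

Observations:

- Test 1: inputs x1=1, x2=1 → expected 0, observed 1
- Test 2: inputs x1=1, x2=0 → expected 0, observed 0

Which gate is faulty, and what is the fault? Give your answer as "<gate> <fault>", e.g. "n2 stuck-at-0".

Fault-free values for test 1 (x1=1, x2=1): n0=0, n1=1, n2=1, n3=0, giving Y=0. Observed 1.
Test 1: faults giving observed 1 are {n1 stuck-at-0, n2 stuck-at-0, n3 stuck-at-1}.
Test 2 (x1=1, x2=0): fault-free n0=1, n1=0, n2=1, n3=0 → 0; observed 0. Eliminates n2 stuck-at-0, n3 stuck-at-1.
Only n1 stuck-at-0 is consistent with every test.

n1 stuck-at-0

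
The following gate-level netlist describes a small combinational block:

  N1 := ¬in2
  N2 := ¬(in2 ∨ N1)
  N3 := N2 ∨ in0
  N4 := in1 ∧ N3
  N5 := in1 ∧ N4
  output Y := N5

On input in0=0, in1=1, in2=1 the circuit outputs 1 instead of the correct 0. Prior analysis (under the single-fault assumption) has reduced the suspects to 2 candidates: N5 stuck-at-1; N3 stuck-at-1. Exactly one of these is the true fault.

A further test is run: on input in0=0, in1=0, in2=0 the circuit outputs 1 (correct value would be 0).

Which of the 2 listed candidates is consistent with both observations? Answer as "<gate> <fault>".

Evaluate each candidate on input in0=0, in1=0, in2=0:
  N5 stuck-at-1: N1=1, N2=0, N3=0, N4=0, N5=1 [stuck-at-1] → 1 — matches
  N3 stuck-at-1: N1=1, N2=0, N3=1 [stuck-at-1], N4=0, N5=0 → 0 — eliminated
Only N5 stuck-at-1 reproduces the observed 1.

N5 stuck-at-1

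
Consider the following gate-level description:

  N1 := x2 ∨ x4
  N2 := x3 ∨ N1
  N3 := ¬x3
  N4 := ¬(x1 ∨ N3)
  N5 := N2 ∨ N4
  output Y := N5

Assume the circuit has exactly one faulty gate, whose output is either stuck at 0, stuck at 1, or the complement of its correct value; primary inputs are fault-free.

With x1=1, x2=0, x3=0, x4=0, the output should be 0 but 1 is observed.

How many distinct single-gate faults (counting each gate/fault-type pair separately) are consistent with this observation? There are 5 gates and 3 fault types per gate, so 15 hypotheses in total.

Fault-free: N1=0, N2=0, N3=1, N4=0, N5=0 → 0. Observed 1.
  N1: stuck-at-1, inverted output ✓; others ✗
  N2: stuck-at-1, inverted output ✓; others ✗
  N3: none of the 3 fault types match ✗
  N4: stuck-at-1, inverted output ✓; others ✗
  N5: stuck-at-1, inverted output ✓; others ✗
Consistent faults: {N1 stuck-at-1, N1 inverted output, N2 stuck-at-1, N2 inverted output, N4 stuck-at-1, N4 inverted output, N5 stuck-at-1, N5 inverted output} — 8 in all.

8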